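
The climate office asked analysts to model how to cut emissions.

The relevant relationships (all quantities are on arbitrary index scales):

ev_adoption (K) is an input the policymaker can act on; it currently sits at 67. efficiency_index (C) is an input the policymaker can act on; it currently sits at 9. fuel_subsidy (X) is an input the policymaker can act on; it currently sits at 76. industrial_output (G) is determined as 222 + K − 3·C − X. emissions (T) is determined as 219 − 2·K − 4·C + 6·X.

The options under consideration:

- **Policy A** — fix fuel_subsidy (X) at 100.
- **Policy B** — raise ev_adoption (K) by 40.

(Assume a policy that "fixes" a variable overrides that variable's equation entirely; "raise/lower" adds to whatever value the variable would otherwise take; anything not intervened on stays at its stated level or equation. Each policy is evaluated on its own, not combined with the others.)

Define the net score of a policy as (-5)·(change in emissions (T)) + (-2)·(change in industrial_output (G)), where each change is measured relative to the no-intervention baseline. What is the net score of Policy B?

320

Baseline:
  K = 67
  C = 9
  X = 76
  G = 222 + 67 − 3·9 − 76 = 186
  T = 219 − 2·67 − 4·9 + 6·76 = 505
Policy B (K + 40):
  K = 67 + 40 = 107
  C = 9
  X = 76
  G = 222 + 107 − 3·9 − 76 = 226
  T = 219 − 2·107 − 4·9 + 6·76 = 425
ΔT = 425 − 505 = -80; ΔG = 226 − 186 = 40
Score = (-5)·(-80) + (-2)·40 = 320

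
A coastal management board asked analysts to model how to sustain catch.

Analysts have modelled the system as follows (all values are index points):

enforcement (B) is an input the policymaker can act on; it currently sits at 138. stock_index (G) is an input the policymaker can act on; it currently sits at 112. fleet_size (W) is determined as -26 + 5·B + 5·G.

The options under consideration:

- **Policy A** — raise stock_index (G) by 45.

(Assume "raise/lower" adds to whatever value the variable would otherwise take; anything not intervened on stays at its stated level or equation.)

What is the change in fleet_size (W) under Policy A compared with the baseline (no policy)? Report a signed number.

225

Baseline:
  B = 138
  G = 112
  W = -26 + 5·138 + 5·112 = 1224
Policy A (G + 45):
  B = 138
  G = 112 + 45 = 157
  W = -26 + 5·138 + 5·157 = 1449
Change in W: 1449 − 1224 = 225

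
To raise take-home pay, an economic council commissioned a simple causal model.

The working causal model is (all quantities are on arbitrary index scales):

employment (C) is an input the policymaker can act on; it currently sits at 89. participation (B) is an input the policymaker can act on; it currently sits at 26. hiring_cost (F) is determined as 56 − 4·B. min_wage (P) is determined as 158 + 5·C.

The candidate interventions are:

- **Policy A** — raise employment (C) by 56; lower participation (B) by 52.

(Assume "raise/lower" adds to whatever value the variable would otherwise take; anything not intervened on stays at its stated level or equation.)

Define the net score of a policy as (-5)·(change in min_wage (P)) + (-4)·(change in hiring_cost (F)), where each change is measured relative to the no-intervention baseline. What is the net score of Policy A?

Baseline:
  C = 89
  B = 26
  F = 56 − 4·26 = -48
  P = 158 + 5·89 = 603
Policy A (C + 56, B − 52):
  C = 89 + 56 = 145
  B = 26 − 52 = -26
  F = 56 − 4·(-26) = 160
  P = 158 + 5·145 = 883
ΔP = 883 − 603 = 280; ΔF = 160 − (-48) = 208
Score = (-5)·280 + (-4)·208 = -2232

-2232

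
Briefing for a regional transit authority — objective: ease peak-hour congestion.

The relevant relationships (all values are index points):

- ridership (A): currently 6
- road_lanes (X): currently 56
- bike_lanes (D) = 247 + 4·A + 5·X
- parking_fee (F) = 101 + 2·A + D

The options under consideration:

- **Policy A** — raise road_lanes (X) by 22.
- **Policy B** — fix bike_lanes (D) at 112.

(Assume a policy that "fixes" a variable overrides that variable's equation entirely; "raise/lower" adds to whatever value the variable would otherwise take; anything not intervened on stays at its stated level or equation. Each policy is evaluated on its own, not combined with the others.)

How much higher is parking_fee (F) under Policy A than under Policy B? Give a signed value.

549

Policy A (X + 22):
  A = 6
  X = 56 + 22 = 78
  D = 247 + 4·6 + 5·78 = 661
  F = 101 + 2·6 + 661 = 774
Policy B (D := 112):
  A = 6
  X = 56
  D = 112
  F = 101 + 2·6 + 112 = 225
F: 774 − 225 = 549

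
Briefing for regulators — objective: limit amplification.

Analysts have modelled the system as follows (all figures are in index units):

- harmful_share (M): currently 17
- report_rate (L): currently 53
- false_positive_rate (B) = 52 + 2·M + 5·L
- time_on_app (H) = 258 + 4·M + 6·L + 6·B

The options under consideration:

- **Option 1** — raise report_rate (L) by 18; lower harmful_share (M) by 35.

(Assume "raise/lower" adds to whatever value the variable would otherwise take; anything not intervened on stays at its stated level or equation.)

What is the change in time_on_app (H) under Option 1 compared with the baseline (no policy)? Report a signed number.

Baseline:
  M = 17
  L = 53
  B = 52 + 2·17 + 5·53 = 351
  H = 258 + 4·17 + 6·53 + 6·351 = 2750
Option 1 (L + 18, M − 35):
  M = 17 − 35 = -18
  L = 53 + 18 = 71
  B = 52 + 2·(-18) + 5·71 = 371
  H = 258 + 4·(-18) + 6·71 + 6·371 = 2838
Change in H: 2838 − 2750 = 88

88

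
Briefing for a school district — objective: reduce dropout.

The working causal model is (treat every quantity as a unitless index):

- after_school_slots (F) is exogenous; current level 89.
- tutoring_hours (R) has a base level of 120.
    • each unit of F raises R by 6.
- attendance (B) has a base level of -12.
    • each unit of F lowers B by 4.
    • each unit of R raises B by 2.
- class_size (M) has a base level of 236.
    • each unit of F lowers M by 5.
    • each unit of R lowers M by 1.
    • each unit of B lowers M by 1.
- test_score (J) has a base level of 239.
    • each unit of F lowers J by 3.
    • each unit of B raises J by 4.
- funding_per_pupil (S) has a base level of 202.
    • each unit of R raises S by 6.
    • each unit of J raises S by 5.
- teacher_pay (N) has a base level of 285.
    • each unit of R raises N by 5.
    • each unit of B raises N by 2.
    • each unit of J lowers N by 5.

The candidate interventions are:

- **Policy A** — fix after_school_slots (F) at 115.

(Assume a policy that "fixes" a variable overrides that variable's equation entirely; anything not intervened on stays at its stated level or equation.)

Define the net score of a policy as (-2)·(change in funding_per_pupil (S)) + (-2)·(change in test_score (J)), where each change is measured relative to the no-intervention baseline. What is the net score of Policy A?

-10920

Baseline:
  F = 89
  R = 120 + 6·89 = 654
  B = -12 − 4·89 + 2·654 = 940
  J = 239 − 3·89 + 4·940 = 3732
  S = 202 + 6·654 + 5·3732 = 22786
Policy A (F := 115):
  F = 115
  R = 120 + 6·115 = 810
  B = -12 − 4·115 + 2·810 = 1148
  J = 239 − 3·115 + 4·1148 = 4486
  S = 202 + 6·810 + 5·4486 = 27492
ΔS = 27492 − 22786 = 4706; ΔJ = 4486 − 3732 = 754
Score = (-2)·4706 + (-2)·754 = -10920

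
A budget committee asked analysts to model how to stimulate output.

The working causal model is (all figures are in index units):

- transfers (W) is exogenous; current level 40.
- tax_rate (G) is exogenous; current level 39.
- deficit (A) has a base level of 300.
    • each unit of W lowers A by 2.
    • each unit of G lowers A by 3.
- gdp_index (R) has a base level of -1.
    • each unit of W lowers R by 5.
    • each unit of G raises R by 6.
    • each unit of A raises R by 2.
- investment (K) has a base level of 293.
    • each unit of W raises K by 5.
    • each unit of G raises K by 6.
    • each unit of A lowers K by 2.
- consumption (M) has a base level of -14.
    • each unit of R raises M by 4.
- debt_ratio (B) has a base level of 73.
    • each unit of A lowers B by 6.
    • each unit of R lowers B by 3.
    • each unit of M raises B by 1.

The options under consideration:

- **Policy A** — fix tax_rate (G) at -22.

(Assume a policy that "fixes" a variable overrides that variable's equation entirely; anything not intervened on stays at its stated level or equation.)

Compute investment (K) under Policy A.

Policy A (G := -22):
  W = 40
  G = -22
  A = 300 − 2·40 − 3·(-22) = 286
  K = 293 + 5·40 + 6·(-22) − 2·286 = -211

-211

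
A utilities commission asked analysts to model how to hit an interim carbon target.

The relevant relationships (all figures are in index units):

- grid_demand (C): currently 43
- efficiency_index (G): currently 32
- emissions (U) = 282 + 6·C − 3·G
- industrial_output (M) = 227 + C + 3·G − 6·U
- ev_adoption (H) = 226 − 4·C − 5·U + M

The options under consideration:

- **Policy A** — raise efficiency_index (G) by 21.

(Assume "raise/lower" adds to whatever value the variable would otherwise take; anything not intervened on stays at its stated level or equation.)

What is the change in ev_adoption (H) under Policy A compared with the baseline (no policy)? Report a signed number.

Baseline:
  C = 43
  G = 32
  U = 282 + 6·43 − 3·32 = 444
  M = 227 + 43 + 3·32 − 6·444 = -2298
  H = 226 − 4·43 − 5·444 + (-2298) = -4464
Policy A (G + 21):
  C = 43
  G = 32 + 21 = 53
  U = 282 + 6·43 − 3·53 = 381
  M = 227 + 43 + 3·53 − 6·381 = -1857
  H = 226 − 4·43 − 5·381 + (-1857) = -3708
Change in H: -3708 − (-4464) = 756

756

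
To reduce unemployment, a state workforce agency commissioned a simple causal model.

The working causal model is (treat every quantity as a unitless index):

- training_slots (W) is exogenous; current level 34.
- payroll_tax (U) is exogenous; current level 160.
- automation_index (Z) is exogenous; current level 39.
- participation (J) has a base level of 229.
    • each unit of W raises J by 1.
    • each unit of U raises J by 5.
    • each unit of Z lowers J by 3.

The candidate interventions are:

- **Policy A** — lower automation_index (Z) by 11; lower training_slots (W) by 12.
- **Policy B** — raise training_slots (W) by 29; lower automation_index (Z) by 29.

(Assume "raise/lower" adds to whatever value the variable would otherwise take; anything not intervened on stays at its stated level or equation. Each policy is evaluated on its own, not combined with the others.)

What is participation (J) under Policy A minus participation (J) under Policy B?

-95

Policy A (Z − 11, W − 12):
  W = 34 − 12 = 22
  U = 160
  Z = 39 − 11 = 28
  J = 229 + 22 + 5·160 − 3·28 = 967
Policy B (W + 29, Z − 29):
  W = 34 + 29 = 63
  U = 160
  Z = 39 − 29 = 10
  J = 229 + 63 + 5·160 − 3·10 = 1062
J: 967 − 1062 = -95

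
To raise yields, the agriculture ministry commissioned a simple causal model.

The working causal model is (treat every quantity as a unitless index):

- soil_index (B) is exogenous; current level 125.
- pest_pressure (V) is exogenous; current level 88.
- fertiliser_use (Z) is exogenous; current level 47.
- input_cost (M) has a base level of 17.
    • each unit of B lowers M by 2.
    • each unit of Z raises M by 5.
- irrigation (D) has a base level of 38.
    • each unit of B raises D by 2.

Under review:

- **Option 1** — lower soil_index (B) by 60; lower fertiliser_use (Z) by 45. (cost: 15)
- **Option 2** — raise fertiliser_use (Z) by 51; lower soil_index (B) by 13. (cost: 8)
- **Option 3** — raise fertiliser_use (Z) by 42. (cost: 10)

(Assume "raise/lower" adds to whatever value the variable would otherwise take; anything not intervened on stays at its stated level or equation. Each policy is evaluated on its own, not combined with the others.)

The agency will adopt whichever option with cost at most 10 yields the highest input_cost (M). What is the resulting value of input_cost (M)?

283

Option 2 (Z + 51, B − 13):
  B = 125 − 13 = 112
  Z = 47 + 51 = 98
  M = 17 − 2·112 + 5·98 = 283
Option 3 (Z + 42):
  B = 125
  Z = 47 + 42 = 89
  M = 17 − 2·125 + 5·89 = 212
Comparing — Option 2: M=283, Option 3: M=212. Highest is 283 (Option 2).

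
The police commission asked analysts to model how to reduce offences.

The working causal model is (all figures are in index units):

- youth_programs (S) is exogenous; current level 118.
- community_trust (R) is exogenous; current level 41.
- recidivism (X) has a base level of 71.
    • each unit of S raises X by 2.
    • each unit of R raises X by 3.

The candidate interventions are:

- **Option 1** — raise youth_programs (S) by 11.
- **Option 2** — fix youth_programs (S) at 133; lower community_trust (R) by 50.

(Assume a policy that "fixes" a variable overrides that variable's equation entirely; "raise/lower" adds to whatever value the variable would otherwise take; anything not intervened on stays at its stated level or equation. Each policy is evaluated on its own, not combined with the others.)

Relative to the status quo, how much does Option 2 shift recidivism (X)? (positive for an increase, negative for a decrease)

-120

Baseline:
  S = 118
  R = 41
  X = 71 + 2·118 + 3·41 = 430
Option 2 (S := 133, R − 50):
  S = 133
  R = 41 − 50 = -9
  X = 71 + 2·133 + 3·(-9) = 310
Change in X: 310 − 430 = -120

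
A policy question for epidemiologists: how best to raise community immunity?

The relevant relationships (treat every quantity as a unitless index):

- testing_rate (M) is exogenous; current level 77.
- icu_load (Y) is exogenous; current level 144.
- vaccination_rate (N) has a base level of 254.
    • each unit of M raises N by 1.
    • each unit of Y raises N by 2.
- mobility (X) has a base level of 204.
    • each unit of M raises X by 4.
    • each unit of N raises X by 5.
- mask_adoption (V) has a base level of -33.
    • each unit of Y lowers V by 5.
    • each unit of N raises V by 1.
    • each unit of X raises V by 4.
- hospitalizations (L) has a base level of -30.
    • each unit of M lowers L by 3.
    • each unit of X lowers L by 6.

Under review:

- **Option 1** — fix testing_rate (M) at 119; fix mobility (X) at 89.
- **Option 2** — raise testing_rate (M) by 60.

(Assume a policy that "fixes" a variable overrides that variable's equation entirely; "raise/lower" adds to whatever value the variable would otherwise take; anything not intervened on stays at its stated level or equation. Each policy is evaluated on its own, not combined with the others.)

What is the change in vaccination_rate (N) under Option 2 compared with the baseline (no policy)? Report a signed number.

60

Baseline:
  M = 77
  Y = 144
  N = 254 + 77 + 2·144 = 619
Option 2 (M + 60):
  M = 77 + 60 = 137
  Y = 144
  N = 254 + 137 + 2·144 = 679
Change in N: 679 − 619 = 60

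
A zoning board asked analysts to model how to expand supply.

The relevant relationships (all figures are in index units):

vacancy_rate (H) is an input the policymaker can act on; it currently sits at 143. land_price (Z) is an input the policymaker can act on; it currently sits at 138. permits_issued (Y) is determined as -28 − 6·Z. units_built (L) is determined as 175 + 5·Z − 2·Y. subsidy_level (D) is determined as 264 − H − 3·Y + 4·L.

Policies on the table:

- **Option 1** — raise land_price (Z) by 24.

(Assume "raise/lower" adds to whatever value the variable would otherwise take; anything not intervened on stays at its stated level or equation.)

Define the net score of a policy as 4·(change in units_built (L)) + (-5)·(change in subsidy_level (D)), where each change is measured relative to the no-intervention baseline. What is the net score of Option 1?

Baseline:
  H = 143
  Z = 138
  Y = -28 − 6·138 = -856
  L = 175 + 5·138 − 2·(-856) = 2577
  D = 264 − 143 − 3·(-856) + 4·2577 = 12997
Option 1 (Z + 24):
  H = 143
  Z = 138 + 24 = 162
  Y = -28 − 6·162 = -1000
  L = 175 + 5·162 − 2·(-1000) = 2985
  D = 264 − 143 − 3·(-1000) + 4·2985 = 15061
ΔL = 2985 − 2577 = 408; ΔD = 15061 − 12997 = 2064
Score = 4·408 + (-5)·2064 = -8688

-8688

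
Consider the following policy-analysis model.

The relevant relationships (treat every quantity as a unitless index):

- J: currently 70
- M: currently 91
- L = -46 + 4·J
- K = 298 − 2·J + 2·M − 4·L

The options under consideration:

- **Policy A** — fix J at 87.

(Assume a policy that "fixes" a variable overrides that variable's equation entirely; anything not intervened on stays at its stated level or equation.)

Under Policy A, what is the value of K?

-902

Policy A (J := 87):
  J = 87
  M = 91
  L = -46 + 4·87 = 302
  K = 298 − 2·87 + 2·91 − 4·302 = -902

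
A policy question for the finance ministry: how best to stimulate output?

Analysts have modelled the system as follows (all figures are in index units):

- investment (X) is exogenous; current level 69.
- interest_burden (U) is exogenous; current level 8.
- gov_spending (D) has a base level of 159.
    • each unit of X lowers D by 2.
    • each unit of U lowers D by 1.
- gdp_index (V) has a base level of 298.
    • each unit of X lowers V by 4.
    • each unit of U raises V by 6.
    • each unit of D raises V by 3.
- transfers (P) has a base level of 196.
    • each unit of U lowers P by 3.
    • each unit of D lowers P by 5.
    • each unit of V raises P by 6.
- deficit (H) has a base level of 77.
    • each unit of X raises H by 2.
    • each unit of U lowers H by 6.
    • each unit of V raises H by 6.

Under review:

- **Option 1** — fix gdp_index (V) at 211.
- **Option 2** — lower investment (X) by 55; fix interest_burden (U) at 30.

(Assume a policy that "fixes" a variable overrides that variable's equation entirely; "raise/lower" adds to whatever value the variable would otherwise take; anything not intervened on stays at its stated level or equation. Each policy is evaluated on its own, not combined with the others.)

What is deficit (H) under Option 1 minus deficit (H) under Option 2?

Option 1 (V := 211):
  X = 69
  U = 8
  D = 159 − 2·69 − 8 = 13
  V = 211
  H = 77 + 2·69 − 6·8 + 6·211 = 1433
Option 2 (X − 55, U := 30):
  X = 69 − 55 = 14
  U = 30
  D = 159 − 2·14 − 30 = 101
  V = 298 − 4·14 + 6·30 + 3·101 = 725
  H = 77 + 2·14 − 6·30 + 6·725 = 4275
H: 1433 − 4275 = -2842

-2842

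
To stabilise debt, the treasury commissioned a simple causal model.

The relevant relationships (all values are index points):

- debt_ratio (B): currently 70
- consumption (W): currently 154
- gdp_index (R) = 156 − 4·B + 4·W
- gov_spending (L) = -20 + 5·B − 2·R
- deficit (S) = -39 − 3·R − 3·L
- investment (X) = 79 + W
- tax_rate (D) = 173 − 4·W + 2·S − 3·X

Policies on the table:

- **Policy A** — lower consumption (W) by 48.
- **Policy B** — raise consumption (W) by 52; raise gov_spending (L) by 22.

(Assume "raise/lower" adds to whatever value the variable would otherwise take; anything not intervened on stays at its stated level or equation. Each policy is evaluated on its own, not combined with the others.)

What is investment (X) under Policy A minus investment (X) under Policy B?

Policy A (W − 48):
  W = 154 − 48 = 106
  X = 79 + 106 = 185
Policy B (W + 52, L + 22):
  W = 154 + 52 = 206
  X = 79 + 206 = 285
X: 185 − 285 = -100

-100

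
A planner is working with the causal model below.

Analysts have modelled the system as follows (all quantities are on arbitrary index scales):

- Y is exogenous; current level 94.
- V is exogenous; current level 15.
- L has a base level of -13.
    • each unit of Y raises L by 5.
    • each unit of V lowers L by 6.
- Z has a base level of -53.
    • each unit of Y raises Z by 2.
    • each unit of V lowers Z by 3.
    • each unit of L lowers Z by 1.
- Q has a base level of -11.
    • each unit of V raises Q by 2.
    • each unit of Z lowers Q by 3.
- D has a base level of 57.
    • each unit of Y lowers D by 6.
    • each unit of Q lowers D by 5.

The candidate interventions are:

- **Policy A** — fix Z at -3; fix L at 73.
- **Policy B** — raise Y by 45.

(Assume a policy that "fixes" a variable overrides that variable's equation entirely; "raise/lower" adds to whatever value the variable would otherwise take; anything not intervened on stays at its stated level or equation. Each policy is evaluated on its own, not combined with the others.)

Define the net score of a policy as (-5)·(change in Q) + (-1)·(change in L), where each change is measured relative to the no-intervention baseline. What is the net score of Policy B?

-2250

Baseline:
  Y = 94
  V = 15
  L = -13 + 5·94 − 6·15 = 367
  Z = -53 + 2·94 − 3·15 − 367 = -277
  Q = -11 + 2·15 − 3·(-277) = 850
Policy B (Y + 45):
  Y = 94 + 45 = 139
  V = 15
  L = -13 + 5·139 − 6·15 = 592
  Z = -53 + 2·139 − 3·15 − 592 = -412
  Q = -11 + 2·15 − 3·(-412) = 1255
ΔQ = 1255 − 850 = 405; ΔL = 592 − 367 = 225
Score = (-5)·405 + (-1)·225 = -2250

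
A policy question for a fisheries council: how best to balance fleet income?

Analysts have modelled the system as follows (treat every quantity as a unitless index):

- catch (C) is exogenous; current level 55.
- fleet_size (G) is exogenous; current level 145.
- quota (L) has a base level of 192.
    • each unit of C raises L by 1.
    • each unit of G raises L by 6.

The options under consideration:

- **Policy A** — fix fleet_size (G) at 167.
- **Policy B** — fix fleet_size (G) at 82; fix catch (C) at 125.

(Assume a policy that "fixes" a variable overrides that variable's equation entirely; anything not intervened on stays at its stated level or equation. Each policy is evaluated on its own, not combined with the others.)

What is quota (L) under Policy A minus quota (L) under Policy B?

Policy A (G := 167):
  C = 55
  G = 167
  L = 192 + 55 + 6·167 = 1249
Policy B (G := 82, C := 125):
  C = 125
  G = 82
  L = 192 + 125 + 6·82 = 809
L: 1249 − 809 = 440

440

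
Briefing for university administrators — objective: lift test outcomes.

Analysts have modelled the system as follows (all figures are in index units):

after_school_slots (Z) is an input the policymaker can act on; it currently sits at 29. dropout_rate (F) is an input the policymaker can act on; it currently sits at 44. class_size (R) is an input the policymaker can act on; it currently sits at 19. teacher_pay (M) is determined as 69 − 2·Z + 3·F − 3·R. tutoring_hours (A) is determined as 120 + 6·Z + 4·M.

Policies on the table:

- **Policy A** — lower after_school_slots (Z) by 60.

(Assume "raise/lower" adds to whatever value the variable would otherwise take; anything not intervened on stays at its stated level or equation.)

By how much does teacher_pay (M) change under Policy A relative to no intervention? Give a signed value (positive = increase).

120

Baseline:
  Z = 29
  F = 44
  R = 19
  M = 69 − 2·29 + 3·44 − 3·19 = 86
Policy A (Z − 60):
  Z = 29 − 60 = -31
  F = 44
  R = 19
  M = 69 − 2·(-31) + 3·44 − 3·19 = 206
Change in M: 206 − 86 = 120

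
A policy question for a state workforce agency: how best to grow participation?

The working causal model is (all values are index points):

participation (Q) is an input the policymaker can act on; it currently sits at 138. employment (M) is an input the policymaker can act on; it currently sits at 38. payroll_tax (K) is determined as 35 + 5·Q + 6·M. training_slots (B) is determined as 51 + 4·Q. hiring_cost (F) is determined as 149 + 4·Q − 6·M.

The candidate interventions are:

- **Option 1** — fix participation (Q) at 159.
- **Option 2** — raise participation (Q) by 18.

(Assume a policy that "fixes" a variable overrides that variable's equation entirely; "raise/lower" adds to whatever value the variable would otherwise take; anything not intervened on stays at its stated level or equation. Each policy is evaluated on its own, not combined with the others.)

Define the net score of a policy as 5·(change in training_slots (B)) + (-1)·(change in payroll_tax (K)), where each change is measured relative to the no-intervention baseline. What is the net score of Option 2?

Baseline:
  Q = 138
  M = 38
  K = 35 + 5·138 + 6·38 = 953
  B = 51 + 4·138 = 603
Option 2 (Q + 18):
  Q = 138 + 18 = 156
  M = 38
  K = 35 + 5·156 + 6·38 = 1043
  B = 51 + 4·156 = 675
ΔB = 675 − 603 = 72; ΔK = 1043 − 953 = 90
Score = 5·72 + (-1)·90 = 270

270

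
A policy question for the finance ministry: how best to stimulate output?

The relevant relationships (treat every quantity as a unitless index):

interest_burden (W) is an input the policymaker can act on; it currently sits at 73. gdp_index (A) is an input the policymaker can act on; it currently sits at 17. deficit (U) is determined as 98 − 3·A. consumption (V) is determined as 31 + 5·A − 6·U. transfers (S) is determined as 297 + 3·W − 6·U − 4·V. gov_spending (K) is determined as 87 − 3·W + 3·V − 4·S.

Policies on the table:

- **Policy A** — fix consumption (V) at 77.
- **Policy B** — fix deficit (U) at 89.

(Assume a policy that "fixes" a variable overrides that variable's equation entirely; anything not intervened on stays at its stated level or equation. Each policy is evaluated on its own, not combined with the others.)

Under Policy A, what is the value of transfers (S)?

Policy A (V := 77):
  W = 73
  A = 17
  U = 98 − 3·17 = 47
  V = 77
  S = 297 + 3·73 − 6·47 − 4·77 = -74

-74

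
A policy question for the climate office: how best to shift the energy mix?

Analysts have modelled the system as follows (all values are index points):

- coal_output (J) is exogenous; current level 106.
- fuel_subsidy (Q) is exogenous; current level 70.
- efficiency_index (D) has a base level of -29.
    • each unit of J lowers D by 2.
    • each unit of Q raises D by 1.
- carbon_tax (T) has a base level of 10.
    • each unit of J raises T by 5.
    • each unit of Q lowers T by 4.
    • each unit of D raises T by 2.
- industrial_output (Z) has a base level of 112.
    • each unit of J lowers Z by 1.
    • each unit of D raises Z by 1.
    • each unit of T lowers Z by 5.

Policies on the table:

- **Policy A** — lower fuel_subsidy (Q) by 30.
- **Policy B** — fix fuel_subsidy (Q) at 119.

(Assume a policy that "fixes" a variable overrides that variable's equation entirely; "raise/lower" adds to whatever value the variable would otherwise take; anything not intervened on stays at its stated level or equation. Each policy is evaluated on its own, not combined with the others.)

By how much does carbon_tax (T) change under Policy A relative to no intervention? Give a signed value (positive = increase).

Baseline:
  J = 106
  Q = 70
  D = -29 − 2·106 + 70 = -171
  T = 10 + 5·106 − 4·70 + 2·(-171) = -82
Policy A (Q − 30):
  J = 106
  Q = 70 − 30 = 40
  D = -29 − 2·106 + 40 = -201
  T = 10 + 5·106 − 4·40 + 2·(-201) = -22
Change in T: -22 − (-82) = 60

60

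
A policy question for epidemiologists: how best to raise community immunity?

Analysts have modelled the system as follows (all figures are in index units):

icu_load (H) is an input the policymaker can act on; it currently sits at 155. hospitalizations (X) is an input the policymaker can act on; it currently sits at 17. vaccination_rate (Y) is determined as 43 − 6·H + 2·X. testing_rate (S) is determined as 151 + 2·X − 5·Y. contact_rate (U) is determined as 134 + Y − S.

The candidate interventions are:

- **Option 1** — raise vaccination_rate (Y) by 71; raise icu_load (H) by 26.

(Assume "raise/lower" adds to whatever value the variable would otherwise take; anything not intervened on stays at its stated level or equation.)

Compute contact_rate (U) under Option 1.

Option 1 (Y + 71, H + 26):
  H = 155 + 26 = 181
  X = 17
  Y = 43 − 6·181 + 2·17 (+71 from intervention) = -938
  S = 151 + 2·17 − 5·(-938) = 4875
  U = 134 + (-938) − 4875 = -5679

-5679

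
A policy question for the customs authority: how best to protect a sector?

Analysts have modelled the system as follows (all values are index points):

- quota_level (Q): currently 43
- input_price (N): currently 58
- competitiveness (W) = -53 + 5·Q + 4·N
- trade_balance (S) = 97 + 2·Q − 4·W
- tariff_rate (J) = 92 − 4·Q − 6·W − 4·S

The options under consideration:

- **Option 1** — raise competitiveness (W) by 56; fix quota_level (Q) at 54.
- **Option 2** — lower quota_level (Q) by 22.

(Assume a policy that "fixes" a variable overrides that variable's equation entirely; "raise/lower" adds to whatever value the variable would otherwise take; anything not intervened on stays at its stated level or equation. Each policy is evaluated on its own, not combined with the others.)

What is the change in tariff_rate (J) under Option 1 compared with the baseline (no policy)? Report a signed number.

978

Baseline:
  Q = 43
  N = 58
  W = -53 + 5·43 + 4·58 = 394
  S = 97 + 2·43 − 4·394 = -1393
  J = 92 − 4·43 − 6·394 − 4·(-1393) = 3128
Option 1 (W + 56, Q := 54):
  Q = 54
  N = 58
  W = -53 + 5·54 + 4·58 (+56 from intervention) = 505
  S = 97 + 2·54 − 4·505 = -1815
  J = 92 − 4·54 − 6·505 − 4·(-1815) = 4106
Change in J: 4106 − 3128 = 978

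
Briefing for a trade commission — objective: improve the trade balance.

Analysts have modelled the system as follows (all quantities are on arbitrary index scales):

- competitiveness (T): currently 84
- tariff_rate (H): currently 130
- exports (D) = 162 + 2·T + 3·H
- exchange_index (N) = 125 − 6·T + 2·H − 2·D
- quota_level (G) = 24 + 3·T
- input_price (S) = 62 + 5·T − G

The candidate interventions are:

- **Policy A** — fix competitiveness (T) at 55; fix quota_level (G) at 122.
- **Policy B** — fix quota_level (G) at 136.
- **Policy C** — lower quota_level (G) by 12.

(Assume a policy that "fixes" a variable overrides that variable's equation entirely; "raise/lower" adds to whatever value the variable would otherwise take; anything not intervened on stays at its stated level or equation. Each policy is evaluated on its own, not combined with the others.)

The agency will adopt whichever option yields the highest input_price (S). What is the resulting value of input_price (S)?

346

Policy A (T := 55, G := 122):
  T = 55
  G = 122
  S = 62 + 5·55 − 122 = 215
Policy B (G := 136):
  T = 84
  G = 136
  S = 62 + 5·84 − 136 = 346
Policy C (G − 12):
  T = 84
  G = 24 + 3·84 (−12 from intervention) = 264
  S = 62 + 5·84 − 264 = 218
Comparing — Policy A: S=215, Policy B: S=346, Policy C: S=218. Highest is 346 (Policy B).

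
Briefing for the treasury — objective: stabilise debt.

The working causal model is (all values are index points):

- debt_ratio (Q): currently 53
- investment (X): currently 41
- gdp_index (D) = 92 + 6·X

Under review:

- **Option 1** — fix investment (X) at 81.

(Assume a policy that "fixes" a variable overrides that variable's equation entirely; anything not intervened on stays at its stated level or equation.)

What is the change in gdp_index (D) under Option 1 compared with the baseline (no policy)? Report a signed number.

240

Baseline:
  X = 41
  D = 92 + 6·41 = 338
Option 1 (X := 81):
  X = 81
  D = 92 + 6·81 = 578
Change in D: 578 − 338 = 240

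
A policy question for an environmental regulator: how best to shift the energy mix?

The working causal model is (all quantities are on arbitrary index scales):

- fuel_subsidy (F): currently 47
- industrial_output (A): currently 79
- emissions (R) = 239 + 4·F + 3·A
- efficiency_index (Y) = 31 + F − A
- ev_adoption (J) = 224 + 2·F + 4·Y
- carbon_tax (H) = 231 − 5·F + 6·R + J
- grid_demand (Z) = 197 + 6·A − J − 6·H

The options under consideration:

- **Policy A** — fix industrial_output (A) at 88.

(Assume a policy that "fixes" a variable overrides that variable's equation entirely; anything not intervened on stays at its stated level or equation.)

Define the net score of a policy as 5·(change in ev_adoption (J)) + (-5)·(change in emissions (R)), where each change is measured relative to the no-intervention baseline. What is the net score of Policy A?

Baseline:
  F = 47
  A = 79
  R = 239 + 4·47 + 3·79 = 664
  Y = 31 + 47 − 79 = -1
  J = 224 + 2·47 + 4·(-1) = 314
Policy A (A := 88):
  F = 47
  A = 88
  R = 239 + 4·47 + 3·88 = 691
  Y = 31 + 47 − 88 = -10
  J = 224 + 2·47 + 4·(-10) = 278
ΔJ = 278 − 314 = -36; ΔR = 691 − 664 = 27
Score = 5·(-36) + (-5)·27 = -315

-315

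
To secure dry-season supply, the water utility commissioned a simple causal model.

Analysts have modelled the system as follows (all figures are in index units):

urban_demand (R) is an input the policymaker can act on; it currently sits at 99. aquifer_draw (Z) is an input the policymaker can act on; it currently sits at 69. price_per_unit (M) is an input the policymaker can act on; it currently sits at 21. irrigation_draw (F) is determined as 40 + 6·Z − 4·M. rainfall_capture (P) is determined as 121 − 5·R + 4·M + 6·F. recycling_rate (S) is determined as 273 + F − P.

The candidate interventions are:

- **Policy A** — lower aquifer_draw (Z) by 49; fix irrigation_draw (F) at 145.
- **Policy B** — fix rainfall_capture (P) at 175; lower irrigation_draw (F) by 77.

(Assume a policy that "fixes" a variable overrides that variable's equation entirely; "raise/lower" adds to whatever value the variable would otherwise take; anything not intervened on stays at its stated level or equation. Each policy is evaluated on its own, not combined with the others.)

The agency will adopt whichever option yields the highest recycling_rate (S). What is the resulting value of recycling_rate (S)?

Policy A (Z − 49, F := 145):
  R = 99
  Z = 69 − 49 = 20
  M = 21
  F = 145
  P = 121 − 5·99 + 4·21 + 6·145 = 580
  S = 273 + 145 − 580 = -162
Policy B (P := 175, F − 77):
  R = 99
  Z = 69
  M = 21
  F = 40 + 6·69 − 4·21 (−77 from intervention) = 293
  P = 175
  S = 273 + 293 − 175 = 391
Comparing — Policy A: S=-162, Policy B: S=391. Highest is 391 (Policy B).

391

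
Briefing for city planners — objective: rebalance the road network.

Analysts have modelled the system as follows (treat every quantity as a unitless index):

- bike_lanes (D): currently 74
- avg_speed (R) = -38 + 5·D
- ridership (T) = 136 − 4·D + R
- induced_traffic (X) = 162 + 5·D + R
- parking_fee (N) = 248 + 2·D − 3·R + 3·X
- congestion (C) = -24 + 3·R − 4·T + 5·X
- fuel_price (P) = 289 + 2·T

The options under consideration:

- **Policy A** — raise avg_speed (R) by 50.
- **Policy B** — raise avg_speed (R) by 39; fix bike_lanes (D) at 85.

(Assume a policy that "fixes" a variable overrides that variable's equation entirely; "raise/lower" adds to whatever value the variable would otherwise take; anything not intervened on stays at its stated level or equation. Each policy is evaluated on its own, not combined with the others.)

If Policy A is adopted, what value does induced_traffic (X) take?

Policy A (R + 50):
  D = 74
  R = -38 + 5·74 (+50 from intervention) = 382
  X = 162 + 5·74 + 382 = 914

914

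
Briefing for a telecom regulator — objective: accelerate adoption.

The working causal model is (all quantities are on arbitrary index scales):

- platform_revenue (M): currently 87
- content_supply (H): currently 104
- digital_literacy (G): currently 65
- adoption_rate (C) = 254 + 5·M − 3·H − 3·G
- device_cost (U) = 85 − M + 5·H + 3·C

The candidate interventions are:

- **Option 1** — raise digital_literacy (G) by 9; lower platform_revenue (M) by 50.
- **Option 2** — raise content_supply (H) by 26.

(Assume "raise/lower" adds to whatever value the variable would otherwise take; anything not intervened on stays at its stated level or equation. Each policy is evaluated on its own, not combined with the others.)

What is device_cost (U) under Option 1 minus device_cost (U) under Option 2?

-677

Option 1 (G + 9, M − 50):
  M = 87 − 50 = 37
  H = 104
  G = 65 + 9 = 74
  C = 254 + 5·37 − 3·104 − 3·74 = -95
  U = 85 − 37 + 5·104 + 3·(-95) = 283
Option 2 (H + 26):
  M = 87
  H = 104 + 26 = 130
  G = 65
  C = 254 + 5·87 − 3·130 − 3·65 = 104
  U = 85 − 87 + 5·130 + 3·104 = 960
U: 283 − 960 = -677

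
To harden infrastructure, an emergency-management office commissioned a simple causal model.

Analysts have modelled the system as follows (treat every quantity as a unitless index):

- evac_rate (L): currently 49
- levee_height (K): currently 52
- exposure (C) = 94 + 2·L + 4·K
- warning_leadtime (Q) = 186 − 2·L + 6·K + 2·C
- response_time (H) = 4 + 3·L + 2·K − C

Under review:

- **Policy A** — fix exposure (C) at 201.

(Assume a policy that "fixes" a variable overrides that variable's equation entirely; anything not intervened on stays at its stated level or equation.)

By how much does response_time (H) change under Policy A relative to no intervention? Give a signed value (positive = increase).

Baseline:
  L = 49
  K = 52
  C = 94 + 2·49 + 4·52 = 400
  H = 4 + 3·49 + 2·52 − 400 = -145
Policy A (C := 201):
  L = 49
  K = 52
  C = 201
  H = 4 + 3·49 + 2·52 − 201 = 54
Change in H: 54 − (-145) = 199

199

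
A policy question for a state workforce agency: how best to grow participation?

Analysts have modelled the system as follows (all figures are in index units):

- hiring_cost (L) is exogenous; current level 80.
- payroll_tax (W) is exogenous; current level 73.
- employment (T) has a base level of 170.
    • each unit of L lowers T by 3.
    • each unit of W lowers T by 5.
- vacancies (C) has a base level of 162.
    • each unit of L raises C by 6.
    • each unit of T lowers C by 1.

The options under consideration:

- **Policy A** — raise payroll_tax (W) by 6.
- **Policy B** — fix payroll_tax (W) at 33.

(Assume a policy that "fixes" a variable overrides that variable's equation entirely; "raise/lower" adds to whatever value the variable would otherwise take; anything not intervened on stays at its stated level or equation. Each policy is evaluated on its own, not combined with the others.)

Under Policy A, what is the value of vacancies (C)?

Policy A (W + 6):
  L = 80
  W = 73 + 6 = 79
  T = 170 − 3·80 − 5·79 = -465
  C = 162 + 6·80 − (-465) = 1107

1107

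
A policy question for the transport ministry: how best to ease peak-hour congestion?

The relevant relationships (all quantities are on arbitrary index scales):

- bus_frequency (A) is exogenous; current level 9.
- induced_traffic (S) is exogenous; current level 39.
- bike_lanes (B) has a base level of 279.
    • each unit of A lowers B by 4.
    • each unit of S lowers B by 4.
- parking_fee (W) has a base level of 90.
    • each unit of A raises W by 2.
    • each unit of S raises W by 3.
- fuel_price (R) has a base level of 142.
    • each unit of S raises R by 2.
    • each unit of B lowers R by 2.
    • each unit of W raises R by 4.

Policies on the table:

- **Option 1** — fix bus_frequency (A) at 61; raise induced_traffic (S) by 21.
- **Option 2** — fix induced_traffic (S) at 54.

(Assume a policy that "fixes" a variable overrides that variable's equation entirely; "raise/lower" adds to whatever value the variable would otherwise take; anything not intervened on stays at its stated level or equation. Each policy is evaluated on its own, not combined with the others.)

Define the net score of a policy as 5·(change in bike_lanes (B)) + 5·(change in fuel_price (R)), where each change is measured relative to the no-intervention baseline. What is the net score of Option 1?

Baseline:
  A = 9
  S = 39
  B = 279 − 4·9 − 4·39 = 87
  W = 90 + 2·9 + 3·39 = 225
  R = 142 + 2·39 − 2·87 + 4·225 = 946
Option 1 (A := 61, S + 21):
  A = 61
  S = 39 + 21 = 60
  B = 279 − 4·61 − 4·60 = -205
  W = 90 + 2·61 + 3·60 = 392
  R = 142 + 2·60 − 2·(-205) + 4·392 = 2240
ΔB = -205 − 87 = -292; ΔR = 2240 − 946 = 1294
Score = 5·(-292) + 5·1294 = 5010

5010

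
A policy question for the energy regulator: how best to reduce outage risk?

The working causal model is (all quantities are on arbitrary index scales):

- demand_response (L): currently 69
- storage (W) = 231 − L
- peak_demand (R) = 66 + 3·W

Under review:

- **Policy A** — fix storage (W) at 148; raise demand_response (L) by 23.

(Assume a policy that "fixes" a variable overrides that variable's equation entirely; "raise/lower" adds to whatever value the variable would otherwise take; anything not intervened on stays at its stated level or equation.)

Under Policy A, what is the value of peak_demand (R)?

Policy A (W := 148, L + 23):
  L = 69 + 23 = 92
  W = 148
  R = 66 + 3·148 = 510

510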